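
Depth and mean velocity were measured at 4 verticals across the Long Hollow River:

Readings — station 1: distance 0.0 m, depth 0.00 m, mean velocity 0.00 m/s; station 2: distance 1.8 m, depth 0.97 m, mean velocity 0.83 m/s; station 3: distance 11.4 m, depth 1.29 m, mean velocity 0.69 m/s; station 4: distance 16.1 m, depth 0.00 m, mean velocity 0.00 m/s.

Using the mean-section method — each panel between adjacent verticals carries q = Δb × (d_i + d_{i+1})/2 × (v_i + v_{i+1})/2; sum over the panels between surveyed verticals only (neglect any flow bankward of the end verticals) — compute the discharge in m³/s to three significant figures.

Panel 1-2: Δb = 1.8 m, d̄ = (0.00+0.97)/2 = 0.485, v̄ = (0.00+0.83)/2 = 0.415 → q = 1.8×0.485×0.415 = 0.3623 m³/s
Panel 2-3: Δb = 9.6 m, d̄ = (0.97+1.29)/2 = 1.13, v̄ = (0.83+0.69)/2 = 0.76 → q = 9.6×1.13×0.76 = 8.244 m³/s
Panel 3-4: Δb = 4.7 m, d̄ = (1.29+0.00)/2 = 0.645, v̄ = (0.69+0.00)/2 = 0.345 → q = 4.7×0.645×0.345 = 1.046 m³/s
Q = Σ q = 9.653 m³/s

9.65 m³/s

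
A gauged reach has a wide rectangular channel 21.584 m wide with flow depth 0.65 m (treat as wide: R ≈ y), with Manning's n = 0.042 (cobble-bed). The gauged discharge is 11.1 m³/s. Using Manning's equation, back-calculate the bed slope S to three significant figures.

0.00196

A = b·y = 21.584 × 0.65 = 14.03 m²
Wide channel: R ≈ y = 0.65 m
S = (Q·n / (1·A·R^(2/3)))² = (11.1×0.042 / (1×14.03×0.7504))² = 0.001961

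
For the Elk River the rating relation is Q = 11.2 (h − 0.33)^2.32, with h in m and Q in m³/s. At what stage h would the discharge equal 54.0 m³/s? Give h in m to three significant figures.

h − h₀ = (Q/C)^(1/b) = (54.0/11.2)^(1/2.32) = 1.970 m
h = 0.33 + 1.970 = 2.300 m

2.30 m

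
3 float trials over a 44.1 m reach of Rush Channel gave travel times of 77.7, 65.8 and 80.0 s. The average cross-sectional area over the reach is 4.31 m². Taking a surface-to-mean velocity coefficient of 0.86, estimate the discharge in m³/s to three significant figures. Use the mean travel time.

t̄ = (77.7 + 65.8 + 80.0) / 3 = 74.5 s
v_surface = L / t̄ = 44.1 / 74.5 = 0.5919 m/s
v_mean = 0.86 × 0.5919 = 0.5091 m/s
Q = A × v_mean = 4.31 × 0.5091 = 2.194 m³/s

2.19 m³/s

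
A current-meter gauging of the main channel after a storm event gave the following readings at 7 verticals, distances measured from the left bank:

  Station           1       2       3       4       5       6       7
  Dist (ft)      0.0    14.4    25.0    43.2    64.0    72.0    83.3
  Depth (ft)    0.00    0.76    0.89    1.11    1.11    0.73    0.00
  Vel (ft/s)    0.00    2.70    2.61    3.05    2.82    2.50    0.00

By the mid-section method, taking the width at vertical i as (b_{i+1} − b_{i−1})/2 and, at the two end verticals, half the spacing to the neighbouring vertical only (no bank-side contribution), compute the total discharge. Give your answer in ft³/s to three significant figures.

188 ft³/s

w_2 = (25.0 − 0.0)/2 = 12.5 ft; q_2 = 2.70 × 0.76 × 12.5 = 25.65 ft³/s
w_3 = (43.2 − 14.4)/2 = 14.4 ft; q_3 = 2.61 × 0.89 × 14.4 = 33.45 ft³/s
w_4 = (64.0 − 25.0)/2 = 19.5 ft; q_4 = 3.05 × 1.11 × 19.5 = 66.02 ft³/s
w_5 = (72.0 − 43.2)/2 = 14.4 ft; q_5 = 2.82 × 1.11 × 14.4 = 45.07 ft³/s
w_6 = (83.3 − 64.0)/2 = 9.65 ft; q_6 = 2.50 × 0.73 × 9.65 = 17.61 ft³/s
Stations 1, 7 contribute zero (depth or velocity is 0).
Q = Σ qᵢ = 187.8 ft³/s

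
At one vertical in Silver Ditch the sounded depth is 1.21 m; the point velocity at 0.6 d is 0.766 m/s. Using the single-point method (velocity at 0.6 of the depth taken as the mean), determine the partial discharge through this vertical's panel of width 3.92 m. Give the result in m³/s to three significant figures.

v̄ = v₀.₆ = 0.766 m/s
q = v̄ × d × w = 0.7660 × 1.21 × 3.92 = 3.633 m³/s

3.63 m³/s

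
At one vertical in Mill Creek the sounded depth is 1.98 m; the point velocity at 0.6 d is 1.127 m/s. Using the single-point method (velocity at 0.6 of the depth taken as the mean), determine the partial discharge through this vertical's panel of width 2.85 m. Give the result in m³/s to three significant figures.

v̄ = v₀.₆ = 1.127 m/s
q = v̄ × d × w = 1.127 × 1.98 × 2.85 = 6.360 m³/s

6.36 m³/s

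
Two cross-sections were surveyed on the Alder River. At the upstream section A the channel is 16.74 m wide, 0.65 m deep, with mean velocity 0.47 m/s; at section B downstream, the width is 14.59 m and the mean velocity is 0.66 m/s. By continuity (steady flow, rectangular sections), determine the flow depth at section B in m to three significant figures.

0.531 m

Q = A₁V₁ = (16.74×0.65) × 0.47 = 5.114 m³/s
d₂ = Q/(b₂ V₂) = 5.114/(14.59×0.66) = 0.5311 m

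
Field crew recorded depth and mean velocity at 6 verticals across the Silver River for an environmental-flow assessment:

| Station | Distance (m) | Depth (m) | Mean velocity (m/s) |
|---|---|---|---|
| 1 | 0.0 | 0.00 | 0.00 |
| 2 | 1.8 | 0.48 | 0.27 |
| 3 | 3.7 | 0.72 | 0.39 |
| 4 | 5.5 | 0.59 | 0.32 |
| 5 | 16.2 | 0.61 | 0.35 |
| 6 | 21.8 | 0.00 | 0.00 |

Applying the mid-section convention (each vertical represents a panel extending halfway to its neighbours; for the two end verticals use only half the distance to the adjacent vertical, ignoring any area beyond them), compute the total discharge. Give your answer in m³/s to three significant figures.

3.68 m³/s

w_2 = (3.7 − 0.0)/2 = 1.85 m; q_2 = 0.27 × 0.48 × 1.85 = 0.2398 m³/s
w_3 = (5.5 − 1.8)/2 = 1.85 m; q_3 = 0.39 × 0.72 × 1.85 = 0.5195 m³/s
w_4 = (16.2 − 3.7)/2 = 6.25 m; q_4 = 0.32 × 0.59 × 6.25 = 1.180 m³/s
w_5 = (21.8 − 5.5)/2 = 8.15 m; q_5 = 0.35 × 0.61 × 8.15 = 1.740 m³/s
Stations 1, 6 contribute zero (depth or velocity is 0).
Q = Σ qᵢ = 3.679 m³/s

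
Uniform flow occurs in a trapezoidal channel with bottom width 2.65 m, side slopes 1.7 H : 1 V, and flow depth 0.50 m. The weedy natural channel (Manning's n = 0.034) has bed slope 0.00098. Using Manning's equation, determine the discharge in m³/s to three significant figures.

A = (b + z·y)·y = (2.65 + 1.7×0.50)×0.50 = 1.750 m²
P = b + 2y√(1+z²) = 2.65 + 2×0.50×√(1+1.7²) = 4.622 m
R = A/P = 1.750/4.622 = 0.3786 m
Q = (1/n)·A·R^(2/3)·S^(1/2) = (1/0.034) × 1.750 × 0.3786^(2/3) × 0.00098^(1/2) = 0.8433 m³/s

0.843 m³/s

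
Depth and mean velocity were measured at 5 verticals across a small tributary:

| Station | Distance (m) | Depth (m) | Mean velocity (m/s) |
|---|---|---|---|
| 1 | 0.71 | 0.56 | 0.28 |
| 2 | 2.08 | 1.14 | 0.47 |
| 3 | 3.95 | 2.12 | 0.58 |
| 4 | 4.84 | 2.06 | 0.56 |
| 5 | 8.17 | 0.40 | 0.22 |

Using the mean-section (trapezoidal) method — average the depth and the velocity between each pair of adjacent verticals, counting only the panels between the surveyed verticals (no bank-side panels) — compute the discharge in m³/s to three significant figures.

4.69 m³/s

Panel 1-2: Δb = 1.37 m, d̄ = (0.56+1.14)/2 = 0.85, v̄ = (0.28+0.47)/2 = 0.375 → q = 1.37×0.85×0.375 = 0.4367 m³/s
Panel 2-3: Δb = 1.87 m, d̄ = (1.14+2.12)/2 = 1.63, v̄ = (0.47+0.58)/2 = 0.525 → q = 1.87×1.63×0.525 = 1.600 m³/s
Panel 3-4: Δb = 0.89 m, d̄ = (2.12+2.06)/2 = 2.09, v̄ = (0.58+0.56)/2 = 0.57 → q = 0.89×2.09×0.57 = 1.060 m³/s
Panel 4-5: Δb = 3.33 m, d̄ = (2.06+0.40)/2 = 1.23, v̄ = (0.56+0.22)/2 = 0.39 → q = 3.33×1.23×0.39 = 1.597 m³/s
Q = Σ q = 4.695 m³/s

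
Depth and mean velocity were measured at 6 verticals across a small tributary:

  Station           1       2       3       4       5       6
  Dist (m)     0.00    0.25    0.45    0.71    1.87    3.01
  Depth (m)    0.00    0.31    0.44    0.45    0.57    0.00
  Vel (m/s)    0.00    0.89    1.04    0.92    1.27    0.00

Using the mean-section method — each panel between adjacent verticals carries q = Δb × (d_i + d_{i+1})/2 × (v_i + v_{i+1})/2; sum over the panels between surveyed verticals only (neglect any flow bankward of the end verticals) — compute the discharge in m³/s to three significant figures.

1.06 m³/s

Panel 1-2: Δb = 0.25 m, d̄ = (0.00+0.31)/2 = 0.155, v̄ = (0.00+0.89)/2 = 0.445 → q = 0.25×0.155×0.445 = 0.01724 m³/s
Panel 2-3: Δb = 0.2 m, d̄ = (0.31+0.44)/2 = 0.375, v̄ = (0.89+1.04)/2 = 0.965 → q = 0.2×0.375×0.965 = 0.07238 m³/s
Panel 3-4: Δb = 0.26 m, d̄ = (0.44+0.45)/2 = 0.445, v̄ = (1.04+0.92)/2 = 0.98 → q = 0.26×0.445×0.98 = 0.1134 m³/s
Panel 4-5: Δb = 1.16 m, d̄ = (0.45+0.57)/2 = 0.51, v̄ = (0.92+1.27)/2 = 1.095 → q = 1.16×0.51×1.095 = 0.6478 m³/s
Panel 5-6: Δb = 1.14 m, d̄ = (0.57+0.00)/2 = 0.285, v̄ = (1.27+0.00)/2 = 0.635 → q = 1.14×0.285×0.635 = 0.2063 m³/s
Q = Σ q = 1.057 m³/s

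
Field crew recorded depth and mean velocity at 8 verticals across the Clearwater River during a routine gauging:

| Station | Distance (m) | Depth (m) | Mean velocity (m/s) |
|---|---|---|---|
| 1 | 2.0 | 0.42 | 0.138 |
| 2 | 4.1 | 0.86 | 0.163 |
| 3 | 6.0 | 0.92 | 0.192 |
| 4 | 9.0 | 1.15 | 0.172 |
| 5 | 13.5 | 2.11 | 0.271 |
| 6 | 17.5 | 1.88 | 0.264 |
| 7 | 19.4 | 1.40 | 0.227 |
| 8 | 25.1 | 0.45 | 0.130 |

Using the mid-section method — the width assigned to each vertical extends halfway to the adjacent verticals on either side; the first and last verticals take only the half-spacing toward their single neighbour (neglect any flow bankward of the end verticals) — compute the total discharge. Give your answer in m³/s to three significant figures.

w_1 = (4.1 − 2.0)/2 = 1.05 m; q_1 = 0.138 × 0.42 × 1.05 = 0.06086 m³/s
w_2 = (6.0 − 2.0)/2 = 2 m; q_2 = 0.163 × 0.86 × 2 = 0.2804 m³/s
w_3 = (9.0 − 4.1)/2 = 2.45 m; q_3 = 0.192 × 0.92 × 2.45 = 0.4328 m³/s
w_4 = (13.5 − 6.0)/2 = 3.75 m; q_4 = 0.172 × 1.15 × 3.75 = 0.7418 m³/s
w_5 = (17.5 − 9.0)/2 = 4.25 m; q_5 = 0.271 × 2.11 × 4.25 = 2.430 m³/s
w_6 = (19.4 − 13.5)/2 = 2.95 m; q_6 = 0.264 × 1.88 × 2.95 = 1.464 m³/s
w_7 = (25.1 − 17.5)/2 = 3.8 m; q_7 = 0.227 × 1.40 × 3.8 = 1.208 m³/s
w_8 = (25.1 − 19.4)/2 = 2.85 m; q_8 = 0.130 × 0.45 × 2.85 = 0.1667 m³/s
Q = Σ qᵢ = 6.784 m³/s

6.78 m³/s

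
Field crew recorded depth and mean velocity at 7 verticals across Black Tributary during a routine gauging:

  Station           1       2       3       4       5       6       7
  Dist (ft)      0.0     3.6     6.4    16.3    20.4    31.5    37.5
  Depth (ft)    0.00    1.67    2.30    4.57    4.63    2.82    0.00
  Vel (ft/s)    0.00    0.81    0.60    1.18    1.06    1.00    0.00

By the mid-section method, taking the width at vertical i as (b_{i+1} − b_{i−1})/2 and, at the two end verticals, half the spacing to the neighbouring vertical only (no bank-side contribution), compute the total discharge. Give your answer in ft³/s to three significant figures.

112 ft³/s

w_2 = (6.4 − 0.0)/2 = 3.2 ft; q_2 = 0.81 × 1.67 × 3.2 = 4.329 ft³/s
w_3 = (16.3 − 3.6)/2 = 6.35 ft; q_3 = 0.60 × 2.30 × 6.35 = 8.763 ft³/s
w_4 = (20.4 − 6.4)/2 = 7 ft; q_4 = 1.18 × 4.57 × 7 = 37.75 ft³/s
w_5 = (31.5 − 16.3)/2 = 7.6 ft; q_5 = 1.06 × 4.63 × 7.6 = 37.30 ft³/s
w_6 = (37.5 − 20.4)/2 = 8.55 ft; q_6 = 1.00 × 2.82 × 8.55 = 24.11 ft³/s
Stations 1, 7 contribute zero (depth or velocity is 0).
Q = Σ qᵢ = 112.3 ft³/s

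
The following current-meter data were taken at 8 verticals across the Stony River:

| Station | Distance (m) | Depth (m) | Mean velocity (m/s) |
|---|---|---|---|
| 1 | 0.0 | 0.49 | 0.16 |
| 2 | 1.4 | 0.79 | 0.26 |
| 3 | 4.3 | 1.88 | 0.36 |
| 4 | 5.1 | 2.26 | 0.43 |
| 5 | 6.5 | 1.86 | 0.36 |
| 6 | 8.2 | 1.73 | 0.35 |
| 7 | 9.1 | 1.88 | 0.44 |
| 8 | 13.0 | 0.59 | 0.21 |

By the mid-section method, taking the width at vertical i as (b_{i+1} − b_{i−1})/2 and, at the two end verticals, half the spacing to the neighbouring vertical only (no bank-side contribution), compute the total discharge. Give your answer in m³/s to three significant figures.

6.87 m³/s

w_1 = (1.4 − 0.0)/2 = 0.7 m; q_1 = 0.16 × 0.49 × 0.7 = 0.05488 m³/s
w_2 = (4.3 − 0.0)/2 = 2.15 m; q_2 = 0.26 × 0.79 × 2.15 = 0.4416 m³/s
w_3 = (5.1 − 1.4)/2 = 1.85 m; q_3 = 0.36 × 1.88 × 1.85 = 1.252 m³/s
w_4 = (6.5 − 4.3)/2 = 1.1 m; q_4 = 0.43 × 2.26 × 1.1 = 1.069 m³/s
w_5 = (8.2 − 5.1)/2 = 1.55 m; q_5 = 0.36 × 1.86 × 1.55 = 1.038 m³/s
w_6 = (9.1 − 6.5)/2 = 1.3 m; q_6 = 0.35 × 1.73 × 1.3 = 0.7872 m³/s
w_7 = (13.0 − 8.2)/2 = 2.4 m; q_7 = 0.44 × 1.88 × 2.4 = 1.985 m³/s
w_8 = (13.0 − 9.1)/2 = 1.95 m; q_8 = 0.21 × 0.59 × 1.95 = 0.2416 m³/s
Q = Σ qᵢ = 6.869 m³/s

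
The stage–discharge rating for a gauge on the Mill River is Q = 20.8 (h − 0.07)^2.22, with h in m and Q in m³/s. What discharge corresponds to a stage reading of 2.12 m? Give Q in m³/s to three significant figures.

102 m³/s

Q = 20.8 × (2.12 − 0.07)^2.22 = 20.8 × 2.05^2.22 = 102.4 m³/s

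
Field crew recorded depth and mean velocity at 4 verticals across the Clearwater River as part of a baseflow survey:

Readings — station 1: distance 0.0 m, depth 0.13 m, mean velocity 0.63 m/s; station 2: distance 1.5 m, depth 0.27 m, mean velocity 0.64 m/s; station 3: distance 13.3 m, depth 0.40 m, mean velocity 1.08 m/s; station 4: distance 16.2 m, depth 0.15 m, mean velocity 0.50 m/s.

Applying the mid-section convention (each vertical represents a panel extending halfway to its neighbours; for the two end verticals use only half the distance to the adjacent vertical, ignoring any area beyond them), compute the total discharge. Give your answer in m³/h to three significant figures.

16200 m³/h

w_1 = (1.5 − 0.0)/2 = 0.75 m; q_1 = 0.63 × 0.13 × 0.75 = 0.06143 m³/s
w_2 = (13.3 − 0.0)/2 = 6.65 m; q_2 = 0.64 × 0.27 × 6.65 = 1.149 m³/s
w_3 = (16.2 − 1.5)/2 = 7.35 m; q_3 = 1.08 × 0.40 × 7.35 = 3.175 m³/s
w_4 = (16.2 − 13.3)/2 = 1.45 m; q_4 = 0.50 × 0.15 × 1.45 = 0.1088 m³/s
Q = Σ qᵢ = 4.494 m³/s
= 4.494 × 3600 = 16180 m³/h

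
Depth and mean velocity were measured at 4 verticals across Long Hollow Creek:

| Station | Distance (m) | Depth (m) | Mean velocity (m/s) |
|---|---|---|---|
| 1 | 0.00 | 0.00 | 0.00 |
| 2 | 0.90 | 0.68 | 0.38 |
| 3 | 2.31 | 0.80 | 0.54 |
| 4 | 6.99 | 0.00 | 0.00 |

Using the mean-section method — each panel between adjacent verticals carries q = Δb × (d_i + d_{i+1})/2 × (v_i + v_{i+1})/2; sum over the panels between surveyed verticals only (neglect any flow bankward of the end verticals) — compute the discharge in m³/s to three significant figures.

1.04 m³/s

Panel 1-2: Δb = 0.9 m, d̄ = (0.00+0.68)/2 = 0.34, v̄ = (0.00+0.38)/2 = 0.19 → q = 0.9×0.34×0.19 = 0.05814 m³/s
Panel 2-3: Δb = 1.41 m, d̄ = (0.68+0.80)/2 = 0.74, v̄ = (0.38+0.54)/2 = 0.46 → q = 1.41×0.74×0.46 = 0.4800 m³/s
Panel 3-4: Δb = 4.68 m, d̄ = (0.80+0.00)/2 = 0.4, v̄ = (0.54+0.00)/2 = 0.27 → q = 4.68×0.4×0.27 = 0.5054 m³/s
Q = Σ q = 1.044 m³/s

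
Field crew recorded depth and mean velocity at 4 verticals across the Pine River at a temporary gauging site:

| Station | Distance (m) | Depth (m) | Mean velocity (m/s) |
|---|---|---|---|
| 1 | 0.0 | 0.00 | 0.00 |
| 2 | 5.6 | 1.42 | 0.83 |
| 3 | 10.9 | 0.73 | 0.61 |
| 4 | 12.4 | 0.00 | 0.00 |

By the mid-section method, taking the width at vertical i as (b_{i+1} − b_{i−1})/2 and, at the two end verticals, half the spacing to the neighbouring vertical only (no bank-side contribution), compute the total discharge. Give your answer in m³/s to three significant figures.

7.94 m³/s

w_2 = (10.9 − 0.0)/2 = 5.45 m; q_2 = 0.83 × 1.42 × 5.45 = 6.423 m³/s
w_3 = (12.4 − 5.6)/2 = 3.4 m; q_3 = 0.61 × 0.73 × 3.4 = 1.514 m³/s
Stations 1, 4 contribute zero (depth or velocity is 0).
Q = Σ qᵢ = 7.937 m³/s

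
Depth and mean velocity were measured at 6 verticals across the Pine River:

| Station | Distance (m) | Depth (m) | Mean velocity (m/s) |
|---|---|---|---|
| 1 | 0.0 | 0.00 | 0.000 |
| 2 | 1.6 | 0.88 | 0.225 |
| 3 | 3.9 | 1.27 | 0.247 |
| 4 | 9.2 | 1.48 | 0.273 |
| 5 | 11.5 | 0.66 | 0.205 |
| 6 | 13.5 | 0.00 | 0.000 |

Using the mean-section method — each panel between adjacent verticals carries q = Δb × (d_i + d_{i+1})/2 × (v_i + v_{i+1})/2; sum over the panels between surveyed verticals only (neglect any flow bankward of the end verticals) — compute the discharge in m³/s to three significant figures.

3.21 m³/s

Panel 1-2: Δb = 1.6 m, d̄ = (0.00+0.88)/2 = 0.44, v̄ = (0.000+0.225)/2 = 0.1125 → q = 1.6×0.44×0.1125 = 0.07920 m³/s
Panel 2-3: Δb = 2.3 m, d̄ = (0.88+1.27)/2 = 1.075, v̄ = (0.225+0.247)/2 = 0.236 → q = 2.3×1.075×0.236 = 0.5835 m³/s
Panel 3-4: Δb = 5.3 m, d̄ = (1.27+1.48)/2 = 1.375, v̄ = (0.247+0.273)/2 = 0.26 → q = 5.3×1.375×0.26 = 1.895 m³/s
Panel 4-5: Δb = 2.3 m, d̄ = (1.48+0.66)/2 = 1.07, v̄ = (0.273+0.205)/2 = 0.239 → q = 2.3×1.07×0.239 = 0.5882 m³/s
Panel 5-6: Δb = 2 m, d̄ = (0.66+0.00)/2 = 0.33, v̄ = (0.205+0.000)/2 = 0.1025 → q = 2×0.33×0.1025 = 0.06765 m³/s
Q = Σ q = 3.213 m³/s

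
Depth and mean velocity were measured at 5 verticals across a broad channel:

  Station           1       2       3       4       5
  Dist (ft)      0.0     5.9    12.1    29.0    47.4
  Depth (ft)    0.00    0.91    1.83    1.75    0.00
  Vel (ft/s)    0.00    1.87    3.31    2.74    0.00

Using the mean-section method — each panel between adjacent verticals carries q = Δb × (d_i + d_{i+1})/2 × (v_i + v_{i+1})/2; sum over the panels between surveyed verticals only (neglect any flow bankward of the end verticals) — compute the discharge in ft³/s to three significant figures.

Panel 1-2: Δb = 5.9 ft, d̄ = (0.00+0.91)/2 = 0.455, v̄ = (0.00+1.87)/2 = 0.935 → q = 5.9×0.455×0.935 = 2.510 ft³/s
Panel 2-3: Δb = 6.2 ft, d̄ = (0.91+1.83)/2 = 1.37, v̄ = (1.87+3.31)/2 = 2.59 → q = 6.2×1.37×2.59 = 22.00 ft³/s
Panel 3-4: Δb = 16.9 ft, d̄ = (1.83+1.75)/2 = 1.79, v̄ = (3.31+2.74)/2 = 3.025 → q = 16.9×1.79×3.025 = 91.51 ft³/s
Panel 4-5: Δb = 18.4 ft, d̄ = (1.75+0.00)/2 = 0.875, v̄ = (2.74+0.00)/2 = 1.37 → q = 18.4×0.875×1.37 = 22.06 ft³/s
Q = Σ q = 138.1 ft³/s

138 ft³/s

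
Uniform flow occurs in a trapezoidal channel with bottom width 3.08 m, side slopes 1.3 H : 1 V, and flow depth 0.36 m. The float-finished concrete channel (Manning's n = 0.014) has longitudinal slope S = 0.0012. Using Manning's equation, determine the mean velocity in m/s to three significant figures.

A = (b + z·y)·y = (3.08 + 1.3×0.36)×0.36 = 1.277 m²
P = b + 2y√(1+z²) = 3.08 + 2×0.36×√(1+1.3²) = 4.261 m
R = A/P = 1.277/4.261 = 0.2998 m
Q = (1/n)·A·R^(2/3)·S^(1/2) = (1/0.014) × 1.277 × 0.2998^(2/3) × 0.0012^(1/2) = 1.416 m³/s
V = Q/A = 1.416/1.277 = 1.108 m/s

1.11 m/s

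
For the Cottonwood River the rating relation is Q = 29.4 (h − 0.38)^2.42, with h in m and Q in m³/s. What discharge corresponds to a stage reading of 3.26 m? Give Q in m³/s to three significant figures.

380 m³/s

Q = 29.4 × (3.26 − 0.38)^2.42 = 29.4 × 2.88^2.42 = 380.3 m³/s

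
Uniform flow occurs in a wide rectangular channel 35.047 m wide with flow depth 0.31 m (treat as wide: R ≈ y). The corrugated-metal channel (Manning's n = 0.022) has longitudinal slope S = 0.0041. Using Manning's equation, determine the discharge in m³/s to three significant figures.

14.5 m³/s

A = b·y = 35.047 × 0.31 = 10.86 m²
Wide channel: R ≈ y = 0.31 m
Q = (1/n)·A·R^(2/3)·S^(1/2) = (1/0.022) × 10.86 × 0.3100^(2/3) × 0.0041^(1/2) = 14.48 m³/s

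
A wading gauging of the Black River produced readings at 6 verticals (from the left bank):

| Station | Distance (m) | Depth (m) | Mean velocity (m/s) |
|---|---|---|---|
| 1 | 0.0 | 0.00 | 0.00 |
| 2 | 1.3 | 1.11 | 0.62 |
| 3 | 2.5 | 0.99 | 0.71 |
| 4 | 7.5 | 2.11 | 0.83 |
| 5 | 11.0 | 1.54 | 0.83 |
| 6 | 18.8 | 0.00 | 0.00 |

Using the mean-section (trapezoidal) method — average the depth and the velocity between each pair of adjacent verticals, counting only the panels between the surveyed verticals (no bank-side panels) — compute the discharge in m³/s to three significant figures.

Panel 1-2: Δb = 1.3 m, d̄ = (0.00+1.11)/2 = 0.555, v̄ = (0.00+0.62)/2 = 0.31 → q = 1.3×0.555×0.31 = 0.2237 m³/s
Panel 2-3: Δb = 1.2 m, d̄ = (1.11+0.99)/2 = 1.05, v̄ = (0.62+0.71)/2 = 0.665 → q = 1.2×1.05×0.665 = 0.8379 m³/s
Panel 3-4: Δb = 5 m, d̄ = (0.99+2.11)/2 = 1.55, v̄ = (0.71+0.83)/2 = 0.77 → q = 5×1.55×0.77 = 5.968 m³/s
Panel 4-5: Δb = 3.5 m, d̄ = (2.11+1.54)/2 = 1.825, v̄ = (0.83+0.83)/2 = 0.83 → q = 3.5×1.825×0.83 = 5.302 m³/s
Panel 5-6: Δb = 7.8 m, d̄ = (1.54+0.00)/2 = 0.77, v̄ = (0.83+0.00)/2 = 0.415 → q = 7.8×0.77×0.415 = 2.492 m³/s
Q = Σ q = 14.82 m³/s

14.8 m³/s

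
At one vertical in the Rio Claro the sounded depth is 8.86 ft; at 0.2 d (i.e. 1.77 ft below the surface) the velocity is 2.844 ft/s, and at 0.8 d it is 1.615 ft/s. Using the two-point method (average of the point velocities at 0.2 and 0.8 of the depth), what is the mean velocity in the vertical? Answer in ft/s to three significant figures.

2.23 ft/s

v̄ = (2.844 + 1.615) / 2 = 2.230 ft/s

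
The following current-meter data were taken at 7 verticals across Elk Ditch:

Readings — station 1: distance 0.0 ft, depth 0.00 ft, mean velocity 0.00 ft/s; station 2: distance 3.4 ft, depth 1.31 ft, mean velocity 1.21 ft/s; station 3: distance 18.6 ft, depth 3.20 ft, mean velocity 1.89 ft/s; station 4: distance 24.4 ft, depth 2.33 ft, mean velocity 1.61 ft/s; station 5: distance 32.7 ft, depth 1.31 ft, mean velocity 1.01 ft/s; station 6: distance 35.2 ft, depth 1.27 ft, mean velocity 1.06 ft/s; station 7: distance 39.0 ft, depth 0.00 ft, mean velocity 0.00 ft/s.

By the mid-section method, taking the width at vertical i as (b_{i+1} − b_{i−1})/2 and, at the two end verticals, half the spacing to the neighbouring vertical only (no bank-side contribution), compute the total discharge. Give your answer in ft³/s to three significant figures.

w_2 = (18.6 − 0.0)/2 = 9.3 ft; q_2 = 1.21 × 1.31 × 9.3 = 14.74 ft³/s
w_3 = (24.4 − 3.4)/2 = 10.5 ft; q_3 = 1.89 × 3.20 × 10.5 = 63.50 ft³/s
w_4 = (32.7 − 18.6)/2 = 7.05 ft; q_4 = 1.61 × 2.33 × 7.05 = 26.45 ft³/s
w_5 = (35.2 − 24.4)/2 = 5.4 ft; q_5 = 1.01 × 1.31 × 5.4 = 7.145 ft³/s
w_6 = (39.0 − 32.7)/2 = 3.15 ft; q_6 = 1.06 × 1.27 × 3.15 = 4.241 ft³/s
Stations 1, 7 contribute zero (depth or velocity is 0).
Q = Σ qᵢ = 116.1 ft³/s

116 ft³/s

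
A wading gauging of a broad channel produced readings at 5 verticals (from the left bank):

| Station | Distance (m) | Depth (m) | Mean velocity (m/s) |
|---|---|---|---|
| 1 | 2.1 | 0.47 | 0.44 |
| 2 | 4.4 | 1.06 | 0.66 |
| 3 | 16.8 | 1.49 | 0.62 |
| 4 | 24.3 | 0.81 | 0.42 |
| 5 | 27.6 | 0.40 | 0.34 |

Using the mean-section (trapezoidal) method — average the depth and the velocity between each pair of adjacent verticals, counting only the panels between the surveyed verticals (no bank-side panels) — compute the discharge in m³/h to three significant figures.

Panel 1-2: Δb = 2.3 m, d̄ = (0.47+1.06)/2 = 0.765, v̄ = (0.44+0.66)/2 = 0.55 → q = 2.3×0.765×0.55 = 0.9677 m³/s
Panel 2-3: Δb = 12.4 m, d̄ = (1.06+1.49)/2 = 1.275, v̄ = (0.66+0.62)/2 = 0.64 → q = 12.4×1.275×0.64 = 10.12 m³/s
Panel 3-4: Δb = 7.5 m, d̄ = (1.49+0.81)/2 = 1.15, v̄ = (0.62+0.42)/2 = 0.52 → q = 7.5×1.15×0.52 = 4.485 m³/s
Panel 4-5: Δb = 3.3 m, d̄ = (0.81+0.40)/2 = 0.605, v̄ = (0.42+0.34)/2 = 0.38 → q = 3.3×0.605×0.38 = 0.7587 m³/s
Q = Σ q = 16.33 m³/s
= 16.33 × 3600 = 58790 m³/h

58800 m³/h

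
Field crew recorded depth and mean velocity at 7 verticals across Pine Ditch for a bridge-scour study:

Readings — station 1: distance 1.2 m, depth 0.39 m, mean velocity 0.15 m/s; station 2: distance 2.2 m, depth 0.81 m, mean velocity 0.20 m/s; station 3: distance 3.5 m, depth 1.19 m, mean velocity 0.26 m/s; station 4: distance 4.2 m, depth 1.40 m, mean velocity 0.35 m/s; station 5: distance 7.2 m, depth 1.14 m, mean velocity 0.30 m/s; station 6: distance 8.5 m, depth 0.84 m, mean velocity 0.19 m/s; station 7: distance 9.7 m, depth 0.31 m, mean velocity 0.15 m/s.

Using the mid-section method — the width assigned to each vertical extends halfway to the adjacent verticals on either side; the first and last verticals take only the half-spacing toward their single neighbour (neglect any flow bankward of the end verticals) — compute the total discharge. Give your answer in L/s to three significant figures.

w_1 = (2.2 − 1.2)/2 = 0.5 m; q_1 = 0.15 × 0.39 × 0.5 = 0.02925 m³/s
w_2 = (3.5 − 1.2)/2 = 1.15 m; q_2 = 0.20 × 0.81 × 1.15 = 0.1863 m³/s
w_3 = (4.2 − 2.2)/2 = 1 m; q_3 = 0.26 × 1.19 × 1 = 0.3094 m³/s
w_4 = (7.2 − 3.5)/2 = 1.85 m; q_4 = 0.35 × 1.40 × 1.85 = 0.9065 m³/s
w_5 = (8.5 − 4.2)/2 = 2.15 m; q_5 = 0.30 × 1.14 × 2.15 = 0.7353 m³/s
w_6 = (9.7 − 7.2)/2 = 1.25 m; q_6 = 0.19 × 0.84 × 1.25 = 0.1995 m³/s
w_7 = (9.7 − 8.5)/2 = 0.6 m; q_7 = 0.15 × 0.31 × 0.6 = 0.02790 m³/s
Q = Σ qᵢ = 2.394 m³/s
= 2.394 × 1000 = 2394 L/s

2390 L/s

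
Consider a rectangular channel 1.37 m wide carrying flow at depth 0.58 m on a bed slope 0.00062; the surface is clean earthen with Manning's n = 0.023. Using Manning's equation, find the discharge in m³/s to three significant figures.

A = b·y = 1.37 × 0.58 = 0.7946 m²
P = b + 2y = 1.37 + 2×0.58 = 2.530 m
R = A/P = 0.7946/2.530 = 0.3141 m
Q = (1/n)·A·R^(2/3)·S^(1/2) = (1/0.023) × 0.7946 × 0.3141^(2/3) × 0.00062^(1/2) = 0.3975 m³/s

0.397 m³/s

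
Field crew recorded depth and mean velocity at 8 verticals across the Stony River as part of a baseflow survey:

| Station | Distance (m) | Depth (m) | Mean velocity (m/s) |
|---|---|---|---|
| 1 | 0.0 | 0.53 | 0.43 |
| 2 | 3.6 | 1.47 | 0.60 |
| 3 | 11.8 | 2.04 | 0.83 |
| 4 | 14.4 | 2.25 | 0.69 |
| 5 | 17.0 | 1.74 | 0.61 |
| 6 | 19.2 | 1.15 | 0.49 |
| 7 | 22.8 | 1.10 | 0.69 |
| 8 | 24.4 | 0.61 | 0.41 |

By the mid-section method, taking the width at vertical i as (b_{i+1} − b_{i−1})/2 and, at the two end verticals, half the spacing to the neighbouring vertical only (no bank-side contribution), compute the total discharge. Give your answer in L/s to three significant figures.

w_1 = (3.6 − 0.0)/2 = 1.8 m; q_1 = 0.43 × 0.53 × 1.8 = 0.4102 m³/s
w_2 = (11.8 − 0.0)/2 = 5.9 m; q_2 = 0.60 × 1.47 × 5.9 = 5.204 m³/s
w_3 = (14.4 − 3.6)/2 = 5.4 m; q_3 = 0.83 × 2.04 × 5.4 = 9.143 m³/s
w_4 = (17.0 − 11.8)/2 = 2.6 m; q_4 = 0.69 × 2.25 × 2.6 = 4.037 m³/s
w_5 = (19.2 − 14.4)/2 = 2.4 m; q_5 = 0.61 × 1.74 × 2.4 = 2.547 m³/s
w_6 = (22.8 − 17.0)/2 = 2.9 m; q_6 = 0.49 × 1.15 × 2.9 = 1.634 m³/s
w_7 = (24.4 − 19.2)/2 = 2.6 m; q_7 = 0.69 × 1.10 × 2.6 = 1.973 m³/s
w_8 = (24.4 − 22.8)/2 = 0.8 m; q_8 = 0.41 × 0.61 × 0.8 = 0.2001 m³/s
Q = Σ qᵢ = 25.15 m³/s
= 25.15 × 1000 = 25150 L/s

25100 L/s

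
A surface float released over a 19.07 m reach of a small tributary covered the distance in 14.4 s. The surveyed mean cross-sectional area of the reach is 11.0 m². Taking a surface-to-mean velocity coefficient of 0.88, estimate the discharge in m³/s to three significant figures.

v_surface = L / t̄ = 19.07 / 14.4 = 1.324 m/s
v_mean = 0.88 × 1.324 = 1.165 m/s
Q = A × v_mean = 11.0 × 1.165 = 12.82 m³/s

12.8 m³/s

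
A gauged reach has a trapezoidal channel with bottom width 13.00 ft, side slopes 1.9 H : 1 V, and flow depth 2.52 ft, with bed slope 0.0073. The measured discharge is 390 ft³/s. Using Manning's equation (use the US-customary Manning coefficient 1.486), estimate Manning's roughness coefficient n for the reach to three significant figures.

0.0222

A = (b + z·y)·y = (13.00 + 1.9×2.52)×2.52 = 44.83 ft²
P = b + 2y√(1+z²) = 13.00 + 2×2.52×√(1+1.9²) = 23.82 ft
R = A/P = 44.83/23.82 = 1.882 ft
n = (1.486/Q)·A·R^(2/3)·S^(1/2) = (1.486/390) × 44.83 × 1.524 × 0.08544 = 0.02224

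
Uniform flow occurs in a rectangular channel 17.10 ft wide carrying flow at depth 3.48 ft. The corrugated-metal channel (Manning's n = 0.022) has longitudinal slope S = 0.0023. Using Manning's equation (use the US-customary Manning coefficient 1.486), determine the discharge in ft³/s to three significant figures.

A = b·y = 17.10 × 3.48 = 59.51 ft²
P = b + 2y = 17.10 + 2×3.48 = 24.06 ft
R = A/P = 59.51/24.06 = 2.473 ft
Q = (1.486/n)·A·R^(2/3)·S^(1/2) = (1.486/0.022) × 59.51 × 2.473^(2/3) × 0.0023^(1/2) = 352.6 ft³/s

353 ft³/s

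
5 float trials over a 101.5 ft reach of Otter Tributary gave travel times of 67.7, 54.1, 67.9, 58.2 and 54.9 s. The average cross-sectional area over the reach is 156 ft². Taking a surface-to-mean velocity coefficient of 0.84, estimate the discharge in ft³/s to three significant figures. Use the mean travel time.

220 ft³/s

t̄ = (67.7 + 54.1 + 67.9 + 58.2 + 54.9) / 5 = 60.56 s
v_surface = L / t̄ = 101.5 / 60.56 = 1.676 ft/s
v_mean = 0.84 × 1.676 = 1.408 ft/s
Q = A × v_mean = 156 × 1.408 = 219.6 ft³/s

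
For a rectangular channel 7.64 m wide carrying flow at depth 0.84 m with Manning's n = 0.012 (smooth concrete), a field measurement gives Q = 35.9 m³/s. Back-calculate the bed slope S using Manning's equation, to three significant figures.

0.00741

A = b·y = 7.64 × 0.84 = 6.418 m²
P = b + 2y = 7.64 + 2×0.84 = 9.320 m
R = A/P = 6.418/9.320 = 0.6886 m
S = (Q·n / (1·A·R^(2/3)))² = (35.9×0.012 / (1×6.418×0.7798))² = 0.007411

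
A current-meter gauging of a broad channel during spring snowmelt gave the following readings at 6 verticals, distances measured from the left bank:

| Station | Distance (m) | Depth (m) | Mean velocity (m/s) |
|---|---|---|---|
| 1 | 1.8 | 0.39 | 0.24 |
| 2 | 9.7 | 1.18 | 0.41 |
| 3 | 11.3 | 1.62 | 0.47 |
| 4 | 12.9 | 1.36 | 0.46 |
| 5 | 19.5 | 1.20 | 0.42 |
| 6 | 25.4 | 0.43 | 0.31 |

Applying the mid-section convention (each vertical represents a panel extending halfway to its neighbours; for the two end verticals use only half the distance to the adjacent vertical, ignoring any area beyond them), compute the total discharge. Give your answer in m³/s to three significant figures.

w_1 = (9.7 − 1.8)/2 = 3.95 m; q_1 = 0.24 × 0.39 × 3.95 = 0.3697 m³/s
w_2 = (11.3 − 1.8)/2 = 4.75 m; q_2 = 0.41 × 1.18 × 4.75 = 2.298 m³/s
w_3 = (12.9 − 9.7)/2 = 1.6 m; q_3 = 0.47 × 1.62 × 1.6 = 1.218 m³/s
w_4 = (19.5 − 11.3)/2 = 4.1 m; q_4 = 0.46 × 1.36 × 4.1 = 2.565 m³/s
w_5 = (25.4 − 12.9)/2 = 6.25 m; q_5 = 0.42 × 1.20 × 6.25 = 3.150 m³/s
w_6 = (25.4 − 19.5)/2 = 2.95 m; q_6 = 0.31 × 0.43 × 2.95 = 0.3932 m³/s
Q = Σ qᵢ = 9.994 m³/s

9.99 m³/s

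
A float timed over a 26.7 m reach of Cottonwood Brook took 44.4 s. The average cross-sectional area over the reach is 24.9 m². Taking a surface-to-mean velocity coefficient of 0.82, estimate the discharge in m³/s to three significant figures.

v_surface = L / t̄ = 26.7 / 44.4 = 0.6014 m/s
v_mean = 0.82 × 0.6014 = 0.4931 m/s
Q = A × v_mean = 24.9 × 0.4931 = 12.28 m³/s

12.3 m³/s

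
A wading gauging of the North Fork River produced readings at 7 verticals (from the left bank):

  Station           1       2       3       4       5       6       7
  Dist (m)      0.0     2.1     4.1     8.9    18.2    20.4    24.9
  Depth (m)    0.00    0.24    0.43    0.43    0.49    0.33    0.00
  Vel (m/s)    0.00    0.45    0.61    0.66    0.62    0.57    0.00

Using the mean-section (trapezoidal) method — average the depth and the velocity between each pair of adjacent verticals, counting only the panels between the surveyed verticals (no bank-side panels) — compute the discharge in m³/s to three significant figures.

Panel 1-2: Δb = 2.1 m, d̄ = (0.00+0.24)/2 = 0.12, v̄ = (0.00+0.45)/2 = 0.225 → q = 2.1×0.12×0.225 = 0.05670 m³/s
Panel 2-3: Δb = 2 m, d̄ = (0.24+0.43)/2 = 0.335, v̄ = (0.45+0.61)/2 = 0.53 → q = 2×0.335×0.53 = 0.3551 m³/s
Panel 3-4: Δb = 4.8 m, d̄ = (0.43+0.43)/2 = 0.43, v̄ = (0.61+0.66)/2 = 0.635 → q = 4.8×0.43×0.635 = 1.311 m³/s
Panel 4-5: Δb = 9.3 m, d̄ = (0.43+0.49)/2 = 0.46, v̄ = (0.66+0.62)/2 = 0.64 → q = 9.3×0.46×0.64 = 2.738 m³/s
Panel 5-6: Δb = 2.2 m, d̄ = (0.49+0.33)/2 = 0.41, v̄ = (0.62+0.57)/2 = 0.595 → q = 2.2×0.41×0.595 = 0.5367 m³/s
Panel 6-7: Δb = 4.5 m, d̄ = (0.33+0.00)/2 = 0.165, v̄ = (0.57+0.00)/2 = 0.285 → q = 4.5×0.165×0.285 = 0.2116 m³/s
Q = Σ q = 5.209 m³/s

5.21 m³/s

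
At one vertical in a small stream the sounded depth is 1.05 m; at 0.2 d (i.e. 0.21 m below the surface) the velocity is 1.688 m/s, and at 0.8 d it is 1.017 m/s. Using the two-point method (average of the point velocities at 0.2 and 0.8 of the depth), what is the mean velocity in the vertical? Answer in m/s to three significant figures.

v̄ = (1.688 + 1.017) / 2 = 1.353 m/s

1.35 m/s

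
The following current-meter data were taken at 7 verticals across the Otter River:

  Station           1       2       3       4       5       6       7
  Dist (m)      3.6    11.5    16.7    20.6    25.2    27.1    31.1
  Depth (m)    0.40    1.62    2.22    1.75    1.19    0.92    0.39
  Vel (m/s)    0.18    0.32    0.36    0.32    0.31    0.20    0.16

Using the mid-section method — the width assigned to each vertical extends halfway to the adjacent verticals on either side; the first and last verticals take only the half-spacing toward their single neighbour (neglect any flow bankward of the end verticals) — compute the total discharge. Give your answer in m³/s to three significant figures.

11.6 m³/s

w_1 = (11.5 − 3.6)/2 = 3.95 m; q_1 = 0.18 × 0.40 × 3.95 = 0.2844 m³/s
w_2 = (16.7 − 3.6)/2 = 6.55 m; q_2 = 0.32 × 1.62 × 6.55 = 3.396 m³/s
w_3 = (20.6 − 11.5)/2 = 4.55 m; q_3 = 0.36 × 2.22 × 4.55 = 3.636 m³/s
w_4 = (25.2 − 16.7)/2 = 4.25 m; q_4 = 0.32 × 1.75 × 4.25 = 2.380 m³/s
w_5 = (27.1 − 20.6)/2 = 3.25 m; q_5 = 0.31 × 1.19 × 3.25 = 1.199 m³/s
w_6 = (31.1 − 25.2)/2 = 2.95 m; q_6 = 0.20 × 0.92 × 2.95 = 0.5428 m³/s
w_7 = (31.1 − 27.1)/2 = 2 m; q_7 = 0.16 × 0.39 × 2 = 0.1248 m³/s
Q = Σ qᵢ = 11.56 m³/s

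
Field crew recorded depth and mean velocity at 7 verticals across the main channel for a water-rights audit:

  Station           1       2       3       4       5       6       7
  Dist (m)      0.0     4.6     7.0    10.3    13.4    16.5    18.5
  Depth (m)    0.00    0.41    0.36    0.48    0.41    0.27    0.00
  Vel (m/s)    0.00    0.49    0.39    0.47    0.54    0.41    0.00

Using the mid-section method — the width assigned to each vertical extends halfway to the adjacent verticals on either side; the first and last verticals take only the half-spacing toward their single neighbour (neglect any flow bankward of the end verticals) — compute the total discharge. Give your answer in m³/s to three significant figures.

2.79 m³/s

w_2 = (7.0 − 0.0)/2 = 3.5 m; q_2 = 0.49 × 0.41 × 3.5 = 0.7032 m³/s
w_3 = (10.3 − 4.6)/2 = 2.85 m; q_3 = 0.39 × 0.36 × 2.85 = 0.4001 m³/s
w_4 = (13.4 − 7.0)/2 = 3.2 m; q_4 = 0.47 × 0.48 × 3.2 = 0.7219 m³/s
w_5 = (16.5 − 10.3)/2 = 3.1 m; q_5 = 0.54 × 0.41 × 3.1 = 0.6863 m³/s
w_6 = (18.5 − 13.4)/2 = 2.55 m; q_6 = 0.41 × 0.27 × 2.55 = 0.2823 m³/s
Stations 1, 7 contribute zero (depth or velocity is 0).
Q = Σ qᵢ = 2.794 m³/s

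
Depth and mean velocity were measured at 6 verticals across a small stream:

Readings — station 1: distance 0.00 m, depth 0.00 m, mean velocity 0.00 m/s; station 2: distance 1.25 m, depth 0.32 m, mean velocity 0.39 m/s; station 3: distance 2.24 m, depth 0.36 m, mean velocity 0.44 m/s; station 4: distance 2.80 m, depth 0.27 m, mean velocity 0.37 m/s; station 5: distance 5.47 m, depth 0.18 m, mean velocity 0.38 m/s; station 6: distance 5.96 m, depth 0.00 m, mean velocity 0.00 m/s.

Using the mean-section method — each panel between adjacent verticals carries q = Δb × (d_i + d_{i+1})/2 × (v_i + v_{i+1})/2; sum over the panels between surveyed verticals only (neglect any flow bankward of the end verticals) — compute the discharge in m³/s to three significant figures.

0.484 m³/s

Panel 1-2: Δb = 1.25 m, d̄ = (0.00+0.32)/2 = 0.16, v̄ = (0.00+0.39)/2 = 0.195 → q = 1.25×0.16×0.195 = 0.03900 m³/s
Panel 2-3: Δb = 0.99 m, d̄ = (0.32+0.36)/2 = 0.34, v̄ = (0.39+0.44)/2 = 0.415 → q = 0.99×0.34×0.415 = 0.1397 m³/s
Panel 3-4: Δb = 0.56 m, d̄ = (0.36+0.27)/2 = 0.315, v̄ = (0.44+0.37)/2 = 0.405 → q = 0.56×0.315×0.405 = 0.07144 m³/s
Panel 4-5: Δb = 2.67 m, d̄ = (0.27+0.18)/2 = 0.225, v̄ = (0.37+0.38)/2 = 0.375 → q = 2.67×0.225×0.375 = 0.2253 m³/s
Panel 5-6: Δb = 0.49 m, d̄ = (0.18+0.00)/2 = 0.09, v̄ = (0.38+0.00)/2 = 0.19 → q = 0.49×0.09×0.19 = 0.008379 m³/s
Q = Σ q = 0.4838 m³/s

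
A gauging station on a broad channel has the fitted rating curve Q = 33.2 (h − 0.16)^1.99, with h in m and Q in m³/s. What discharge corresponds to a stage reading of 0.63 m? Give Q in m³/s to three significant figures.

Q = 33.2 × (0.63 − 0.16)^1.99 = 33.2 × 0.47^1.99 = 7.389 m³/s

7.39 m³/s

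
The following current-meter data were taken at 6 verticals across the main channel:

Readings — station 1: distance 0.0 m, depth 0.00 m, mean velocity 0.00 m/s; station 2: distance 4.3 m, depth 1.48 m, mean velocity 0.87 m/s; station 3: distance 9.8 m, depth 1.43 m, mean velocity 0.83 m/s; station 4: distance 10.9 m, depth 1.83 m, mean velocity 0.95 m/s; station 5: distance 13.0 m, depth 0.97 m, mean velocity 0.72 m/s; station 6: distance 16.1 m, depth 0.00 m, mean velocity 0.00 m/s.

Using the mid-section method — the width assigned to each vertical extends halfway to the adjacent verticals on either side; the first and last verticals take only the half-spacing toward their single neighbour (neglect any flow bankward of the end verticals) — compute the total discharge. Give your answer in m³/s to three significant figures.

w_2 = (9.8 − 0.0)/2 = 4.9 m; q_2 = 0.87 × 1.48 × 4.9 = 6.309 m³/s
w_3 = (10.9 − 4.3)/2 = 3.3 m; q_3 = 0.83 × 1.43 × 3.3 = 3.917 m³/s
w_4 = (13.0 − 9.8)/2 = 1.6 m; q_4 = 0.95 × 1.83 × 1.6 = 2.782 m³/s
w_5 = (16.1 − 10.9)/2 = 2.6 m; q_5 = 0.72 × 0.97 × 2.6 = 1.816 m³/s
Stations 1, 6 contribute zero (depth or velocity is 0).
Q = Σ qᵢ = 14.82 m³/s

14.8 m³/s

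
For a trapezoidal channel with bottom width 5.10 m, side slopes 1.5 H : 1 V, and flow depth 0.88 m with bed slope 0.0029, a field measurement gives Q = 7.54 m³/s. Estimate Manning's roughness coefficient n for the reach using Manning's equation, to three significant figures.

A = (b + z·y)·y = (5.10 + 1.5×0.88)×0.88 = 5.650 m²
P = b + 2y√(1+z²) = 5.10 + 2×0.88×√(1+1.5²) = 8.273 m
R = A/P = 5.650/8.273 = 0.6829 m
n = (1/Q)·A·R^(2/3)·S^(1/2) = (1/7.54) × 5.650 × 0.7755 × 0.05385 = 0.03129

0.0313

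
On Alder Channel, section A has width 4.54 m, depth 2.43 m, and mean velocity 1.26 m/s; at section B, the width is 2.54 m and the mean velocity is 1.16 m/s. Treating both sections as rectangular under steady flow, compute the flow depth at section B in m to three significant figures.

4.72 m

Q = A₁V₁ = (4.54×2.43) × 1.26 = 13.90 m³/s
d₂ = Q/(b₂ V₂) = 13.90/(2.54×1.16) = 4.718 m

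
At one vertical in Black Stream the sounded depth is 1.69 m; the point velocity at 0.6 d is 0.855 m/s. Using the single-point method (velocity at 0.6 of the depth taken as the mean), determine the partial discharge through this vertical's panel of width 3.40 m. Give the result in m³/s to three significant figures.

v̄ = v₀.₆ = 0.855 m/s
q = v̄ × d × w = 0.8550 × 1.69 × 3.40 = 4.913 m³/s

4.91 m³/s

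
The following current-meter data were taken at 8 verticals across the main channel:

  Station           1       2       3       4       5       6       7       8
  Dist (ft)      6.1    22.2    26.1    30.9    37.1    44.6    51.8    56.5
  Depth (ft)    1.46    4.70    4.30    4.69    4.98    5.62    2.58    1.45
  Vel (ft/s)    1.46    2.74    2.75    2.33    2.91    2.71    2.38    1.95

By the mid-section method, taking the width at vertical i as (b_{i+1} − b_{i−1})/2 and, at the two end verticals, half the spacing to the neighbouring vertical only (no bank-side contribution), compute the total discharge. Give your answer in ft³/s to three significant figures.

512 ft³/s

w_1 = (22.2 − 6.1)/2 = 8.05 ft; q_1 = 1.46 × 1.46 × 8.05 = 17.16 ft³/s
w_2 = (26.1 − 6.1)/2 = 10 ft; q_2 = 2.74 × 4.70 × 10 = 128.8 ft³/s
w_3 = (30.9 − 22.2)/2 = 4.35 ft; q_3 = 2.75 × 4.30 × 4.35 = 51.44 ft³/s
w_4 = (37.1 − 26.1)/2 = 5.5 ft; q_4 = 2.33 × 4.69 × 5.5 = 60.10 ft³/s
w_5 = (44.6 − 30.9)/2 = 6.85 ft; q_5 = 2.91 × 4.98 × 6.85 = 99.27 ft³/s
w_6 = (51.8 − 37.1)/2 = 7.35 ft; q_6 = 2.71 × 5.62 × 7.35 = 111.9 ft³/s
w_7 = (56.5 − 44.6)/2 = 5.95 ft; q_7 = 2.38 × 2.58 × 5.95 = 36.54 ft³/s
w_8 = (56.5 − 51.8)/2 = 2.35 ft; q_8 = 1.95 × 1.45 × 2.35 = 6.645 ft³/s
Q = Σ qᵢ = 511.9 ft³/s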